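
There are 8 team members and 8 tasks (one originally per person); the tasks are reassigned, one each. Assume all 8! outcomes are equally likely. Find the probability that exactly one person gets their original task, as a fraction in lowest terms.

103/280

Favorable outcomes: C(8,1)·!7 = 8·1854 = 14832.
Total outcomes: 8! = 40320.
Probability = 14832/40320 = 103/280.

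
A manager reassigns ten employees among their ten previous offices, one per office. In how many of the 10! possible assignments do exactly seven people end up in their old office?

240

Choose which 7 of the 10 are fixed: C(10,7) = 120.
The other 3 form a derangement: !3 = 2.
Total: 120 × 2 = 240.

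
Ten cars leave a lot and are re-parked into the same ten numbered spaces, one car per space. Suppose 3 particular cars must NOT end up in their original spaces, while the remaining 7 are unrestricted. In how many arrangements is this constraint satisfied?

Let A_j be the event that the j-th constrained one is fixed. By inclusion-exclusion over the 3 events:
Σ_{j=0}^{3} (-1)^j C(3,j)(10-j)!
= C(3,0)·10! - C(3,1)·9! + C(3,2)·8! - C(3,3)·7!
= 3628800 - 1088640 + 120960 - 5040
= 2656080

2656080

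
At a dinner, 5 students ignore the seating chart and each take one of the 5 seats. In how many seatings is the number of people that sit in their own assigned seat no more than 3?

119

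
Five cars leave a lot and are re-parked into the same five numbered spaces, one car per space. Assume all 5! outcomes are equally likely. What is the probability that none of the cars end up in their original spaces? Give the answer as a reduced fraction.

Favorable outcomes: !5 = 44.
Total outcomes: 5! = 120.
Probability = 44/120 = 11/30.

11/30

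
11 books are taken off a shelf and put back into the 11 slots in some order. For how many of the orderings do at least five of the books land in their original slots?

146114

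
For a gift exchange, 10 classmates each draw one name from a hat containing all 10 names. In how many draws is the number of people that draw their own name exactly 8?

Pick the 8 fixed positions: C(10,8) = 45 ways.
The remaining 2 must be deranged: !2 = 1.
Total: 45 × 1 = 45.

45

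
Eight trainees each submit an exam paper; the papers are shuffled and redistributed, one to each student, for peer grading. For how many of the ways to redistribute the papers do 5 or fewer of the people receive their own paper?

# with exactly i fixed is C(8,i)·!(8-i); sum over i=0..5:
  i=0: C(8,0)·!8 = 1·14833 = 14833
  i=1: C(8,1)·!7 = 8·1854 = 14832
  i=2: C(8,2)·!6 = 28·265 = 7420
  i=3: C(8,3)·!5 = 56·44 = 2464
  i=4: C(8,4)·!4 = 70·9 = 630
  i=5: C(8,5)·!3 = 56·2 = 112
Total = 40291.

40291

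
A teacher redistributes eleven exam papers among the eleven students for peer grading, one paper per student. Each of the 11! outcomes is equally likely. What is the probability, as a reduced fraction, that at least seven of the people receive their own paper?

Favorable outcomes: Σ_{i≥7} C(11,i)·!(11-i) = 330·9 + 165·2 + 55·1 + 11·0 + 1·1 = 3356.
Total outcomes: 11! = 39916800.
Probability = 3356/39916800 = 839/9979200.

839/9979200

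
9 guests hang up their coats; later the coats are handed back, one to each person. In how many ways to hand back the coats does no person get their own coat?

133496

The number of derangements of 9 is !9 = Σ_{k=0}^{9} (-1)^k·9!/k!
= 9! - 9!/1! + 9!/2! - 9!/3! + 9!/4! - 9!/5! + 9!/6! - 9!/7! + 9!/8! - 9!/9!
= 362880 - 362880 + 181440 - 60480 + 15120 - 3024 + 504 - 72 + 9 - 1
= 133496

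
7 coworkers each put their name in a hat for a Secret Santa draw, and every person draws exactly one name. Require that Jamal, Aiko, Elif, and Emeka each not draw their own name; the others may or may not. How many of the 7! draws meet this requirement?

Let A_j be the event that the j-th constrained one is fixed. By inclusion-exclusion over the 4 events:
Σ_{j=0}^{4} (-1)^j C(4,j)(7-j)!
= C(4,0)·7! - C(4,1)·6! + C(4,2)·5! - C(4,3)·4! + C(4,4)·3!
= 5040 - 2880 + 720 - 96 + 6
= 2790

2790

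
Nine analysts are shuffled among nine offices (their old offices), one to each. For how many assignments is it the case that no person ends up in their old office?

133496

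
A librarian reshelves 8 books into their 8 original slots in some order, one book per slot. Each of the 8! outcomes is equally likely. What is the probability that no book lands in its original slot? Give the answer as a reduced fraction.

Favorable outcomes: !8 = 14833.
Total outcomes: 8! = 40320.
Probability = 14833/40320 = 2119/5760.

2119/5760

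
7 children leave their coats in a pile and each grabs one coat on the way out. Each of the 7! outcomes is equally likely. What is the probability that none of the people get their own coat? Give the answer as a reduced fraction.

103/280

Favorable outcomes: !7 = 1854.
Total outcomes: 7! = 5040.
Probability = 1854/5040 = 103/280.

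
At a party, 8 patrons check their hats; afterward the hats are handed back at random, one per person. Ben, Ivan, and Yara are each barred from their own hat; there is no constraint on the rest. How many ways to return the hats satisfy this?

27240

Let A_j be the event that the j-th constrained one is fixed. By inclusion-exclusion over the 3 events:
Σ_{j=0}^{3} (-1)^j C(3,j)(8-j)!
= C(3,0)·8! - C(3,1)·7! + C(3,2)·6! - C(3,3)·5!
= 40320 - 15120 + 2160 - 120
= 27240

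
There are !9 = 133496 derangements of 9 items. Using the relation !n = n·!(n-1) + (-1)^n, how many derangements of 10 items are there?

!10 = 10·133496 + 1 = 1334961.

1334961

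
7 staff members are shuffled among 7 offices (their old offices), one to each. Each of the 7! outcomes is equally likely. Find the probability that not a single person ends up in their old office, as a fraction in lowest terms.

103/280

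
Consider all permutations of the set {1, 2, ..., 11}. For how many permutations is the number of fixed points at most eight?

39916744

Sum C(11,i)·!(11-i) for i = 0..8:
  i=0: C(11,0)·!11 = 1·14684570 = 14684570
  i=1: C(11,1)·!10 = 11·1334961 = 14684571
  i=2: C(11,2)·!9 = 55·133496 = 7342280
  i=3: C(11,3)·!8 = 165·14833 = 2447445
  i=4: C(11,4)·!7 = 330·1854 = 611820
  i=5: C(11,5)·!6 = 462·265 = 122430
  i=6: C(11,6)·!5 = 462·44 = 20328
  i=7: C(11,7)·!4 = 330·9 = 2970
  i=8: C(11,8)·!3 = 165·2 = 330
Total = 39916744.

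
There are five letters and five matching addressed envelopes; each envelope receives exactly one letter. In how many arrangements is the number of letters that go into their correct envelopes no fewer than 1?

76

Sum C(5,i)·!(5-i) for i = 1..5:
  i=1: C(5,1)·!4 = 5·9 = 45
  i=2: C(5,2)·!3 = 10·2 = 20
  i=3: C(5,3)·!2 = 10·1 = 10
  i=4: C(5,4)·!1 = 5·0 = 0
  i=5: C(5,5)·!0 = 1·1 = 1
Total = 76.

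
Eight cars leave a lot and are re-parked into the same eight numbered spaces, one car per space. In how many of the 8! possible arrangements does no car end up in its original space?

14833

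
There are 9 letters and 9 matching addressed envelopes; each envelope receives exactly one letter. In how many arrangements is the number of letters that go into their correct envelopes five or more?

Sum C(9,i)·!(9-i) for i = 5..9:
  i=5: C(9,5)·!4 = 126·9 = 1134
  i=6: C(9,6)·!3 = 84·2 = 168
  i=7: C(9,7)·!2 = 36·1 = 36
  i=8: C(9,8)·!1 = 9·0 = 0
  i=9: C(9,9)·!0 = 1·1 = 1
Total = 1339.

1339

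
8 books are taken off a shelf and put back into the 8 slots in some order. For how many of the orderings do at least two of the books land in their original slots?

10655

# with exactly i fixed is C(8,i)·!(8-i); sum over i=2..8:
  i=2: C(8,2)·!6 = 28·265 = 7420
  i=3: C(8,3)·!5 = 56·44 = 2464
  i=4: C(8,4)·!4 = 70·9 = 630
  i=5: C(8,5)·!3 = 56·2 = 112
  i=6: C(8,6)·!2 = 28·1 = 28
  i=7: C(8,7)·!1 = 8·0 = 0
  i=8: C(8,8)·!0 = 1·1 = 1
Total = 10655.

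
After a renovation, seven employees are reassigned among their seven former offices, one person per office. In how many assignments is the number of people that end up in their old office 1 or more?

3186

Sum C(7,i)·!(7-i) for i = 1..7:
  i=1: C(7,1)·!6 = 7·265 = 1855
  i=2: C(7,2)·!5 = 21·44 = 924
  i=3: C(7,3)·!4 = 35·9 = 315
  i=4: C(7,4)·!3 = 35·2 = 70
  i=5: C(7,5)·!2 = 21·1 = 21
  i=6: C(7,6)·!1 = 7·0 = 0
  i=7: C(7,7)·!0 = 1·1 = 1
Total = 3186.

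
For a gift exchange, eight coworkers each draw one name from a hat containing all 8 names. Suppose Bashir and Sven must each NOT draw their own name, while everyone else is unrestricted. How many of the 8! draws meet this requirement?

30960

Inclusion-exclusion on the 2 forbidden self-matches:
Σ_{j=0}^{2} (-1)^j C(2,j)(8-j)!
= C(2,0)·8! - C(2,1)·7! + C(2,2)·6!
= 40320 - 10080 + 720
= 30960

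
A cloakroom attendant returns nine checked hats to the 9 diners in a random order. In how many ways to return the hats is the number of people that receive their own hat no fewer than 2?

95887

# with exactly i fixed is C(9,i)·!(9-i); sum over i=2..9:
  i=2: C(9,2)·!7 = 36·1854 = 66744
  i=3: C(9,3)·!6 = 84·265 = 22260
  i=4: C(9,4)·!5 = 126·44 = 5544
  i=5: C(9,5)·!4 = 126·9 = 1134
  i=6: C(9,6)·!3 = 84·2 = 168
  i=7: C(9,7)·!2 = 36·1 = 36
  i=8: C(9,8)·!1 = 9·0 = 0
  i=9: C(9,9)·!0 = 1·1 = 1
Total = 95887.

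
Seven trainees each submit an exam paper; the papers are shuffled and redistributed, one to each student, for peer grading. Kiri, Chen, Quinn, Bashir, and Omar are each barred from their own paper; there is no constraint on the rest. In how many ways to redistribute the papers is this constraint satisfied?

Let A_j be the event that the j-th constrained one is fixed. By inclusion-exclusion over the 5 events:
Σ_{j=0}^{5} (-1)^j C(5,j)(7-j)!
= C(5,0)·7! - C(5,1)·6! + C(5,2)·5! - C(5,3)·4! + C(5,4)·3! - C(5,5)·2!
= 5040 - 3600 + 1200 - 240 + 30 - 2
= 2428

2428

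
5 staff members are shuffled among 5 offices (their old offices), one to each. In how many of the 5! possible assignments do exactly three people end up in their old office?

Pick the 3 fixed positions: C(5,3) = 10 ways.
The other 2 form a derangement: !2 = 1.
Total: 10 × 1 = 10.

10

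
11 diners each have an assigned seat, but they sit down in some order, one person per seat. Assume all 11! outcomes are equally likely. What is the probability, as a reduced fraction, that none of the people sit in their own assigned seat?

Favorable outcomes: !11 = 14684570.
Total outcomes: 11! = 39916800.
Probability = 14684570/39916800 = 1468457/3991680.

1468457/3991680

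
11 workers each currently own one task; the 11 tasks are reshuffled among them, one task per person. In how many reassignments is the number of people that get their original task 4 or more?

# with exactly i fixed is C(11,i)·!(11-i); sum over i=4..11:
  i=4: C(11,4)·!7 = 330·1854 = 611820
  i=5: C(11,5)·!6 = 462·265 = 122430
  i=6: C(11,6)·!5 = 462·44 = 20328
  i=7: C(11,7)·!4 = 330·9 = 2970
  i=8: C(11,8)·!3 = 165·2 = 330
  i=9: C(11,9)·!2 = 55·1 = 55
  i=10: C(11,10)·!1 = 11·0 = 0
  i=11: C(11,11)·!0 = 1·1 = 1
Total = 757934.

757934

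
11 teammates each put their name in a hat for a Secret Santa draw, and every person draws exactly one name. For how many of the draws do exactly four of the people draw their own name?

Choose which 4 of the 11 are fixed: C(11,4) = 330.
The other 7 form a derangement: !7 = 1854.
Total: 330 × 1854 = 611820.

611820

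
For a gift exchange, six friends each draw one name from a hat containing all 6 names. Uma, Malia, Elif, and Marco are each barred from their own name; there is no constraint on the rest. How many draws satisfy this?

Inclusion-exclusion on the 4 forbidden self-matches:
Σ_{j=0}^{4} (-1)^j C(4,j)(6-j)!
= C(4,0)·6! - C(4,1)·5! + C(4,2)·4! - C(4,3)·3! + C(4,4)·2!
= 720 - 480 + 144 - 24 + 2
= 362

362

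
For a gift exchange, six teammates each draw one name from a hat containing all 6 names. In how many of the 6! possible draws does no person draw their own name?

The number of derangements of 6 is !6 = Σ_{k=0}^{6} (-1)^k·6!/k!
= 6! - 6!/1! + 6!/2! - 6!/3! + 6!/4! - 6!/5! + 6!/6!
= 720 - 720 + 360 - 120 + 30 - 6 + 1
= 265

265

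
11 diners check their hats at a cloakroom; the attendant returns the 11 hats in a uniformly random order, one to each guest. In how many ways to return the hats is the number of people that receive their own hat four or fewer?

# with exactly i fixed is C(11,i)·!(11-i); sum over i=0..4:
  i=0: C(11,0)·!11 = 1·14684570 = 14684570
  i=1: C(11,1)·!10 = 11·1334961 = 14684571
  i=2: C(11,2)·!9 = 55·133496 = 7342280
  i=3: C(11,3)·!8 = 165·14833 = 2447445
  i=4: C(11,4)·!7 = 330·1854 = 611820
Total = 39770686.

39770686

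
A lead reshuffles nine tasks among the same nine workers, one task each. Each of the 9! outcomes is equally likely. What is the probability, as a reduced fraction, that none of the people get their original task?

Favorable outcomes: !9 = 133496.
Total outcomes: 9! = 362880.
Probability = 133496/362880 = 16687/45360.

16687/45360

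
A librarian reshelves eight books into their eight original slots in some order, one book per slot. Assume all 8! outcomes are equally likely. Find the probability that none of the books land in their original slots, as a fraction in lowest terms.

Favorable outcomes: !8 = 14833.
Total outcomes: 8! = 40320.
Probability = 14833/40320 = 2119/5760.

2119/5760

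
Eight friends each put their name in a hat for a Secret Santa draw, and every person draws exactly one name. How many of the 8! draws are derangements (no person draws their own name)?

By inclusion-exclusion, !8 = Σ (-1)^k · 8!/k! for k=0..8
= 8! - 8!/1! + 8!/2! - 8!/3! + 8!/4! - 8!/5! + 8!/6! - 8!/7! + 8!/8!
= 40320 - 40320 + 20160 - 6720 + 1680 - 336 + 56 - 8 + 1
= 14833

14833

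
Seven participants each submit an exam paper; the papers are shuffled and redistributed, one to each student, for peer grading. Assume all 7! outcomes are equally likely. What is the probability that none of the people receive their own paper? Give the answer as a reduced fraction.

103/280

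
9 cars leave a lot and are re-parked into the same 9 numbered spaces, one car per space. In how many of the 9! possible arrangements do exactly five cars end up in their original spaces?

Choose which 5 of the 9 are fixed: C(9,5) = 126.
The remaining 4 must be deranged: !4 = 9.
Total: 126 × 9 = 1134.

1134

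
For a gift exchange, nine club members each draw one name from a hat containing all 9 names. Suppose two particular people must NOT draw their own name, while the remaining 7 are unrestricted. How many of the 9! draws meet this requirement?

287280

Let A_j be the event that the j-th constrained one is fixed. By inclusion-exclusion over the 2 events:
Σ_{j=0}^{2} (-1)^j C(2,j)(9-j)!
= C(2,0)·9! - C(2,1)·8! + C(2,2)·7!
= 362880 - 80640 + 5040
= 287280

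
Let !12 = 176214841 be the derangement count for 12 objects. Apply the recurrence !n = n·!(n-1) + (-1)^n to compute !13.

!13 = 13·176214841 - 1 = 2290792932.

2290792932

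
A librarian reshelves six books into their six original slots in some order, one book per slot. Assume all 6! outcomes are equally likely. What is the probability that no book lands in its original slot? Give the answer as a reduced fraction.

53/144

Favorable outcomes: !6 = 265.
Total outcomes: 6! = 720.
Probability = 265/720 = 53/144.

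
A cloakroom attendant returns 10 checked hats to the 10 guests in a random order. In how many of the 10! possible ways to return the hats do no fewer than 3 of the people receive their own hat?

291394

# with exactly i fixed is C(10,i)·!(10-i); sum over i=3..10:
  i=3: C(10,3)·!7 = 120·1854 = 222480
  i=4: C(10,4)·!6 = 210·265 = 55650
  i=5: C(10,5)·!5 = 252·44 = 11088
  i=6: C(10,6)·!4 = 210·9 = 1890
  i=7: C(10,7)·!3 = 120·2 = 240
  i=8: C(10,8)·!2 = 45·1 = 45
  i=9: C(10,9)·!1 = 10·0 = 0
  i=10: C(10,10)·!0 = 1·1 = 1
Total = 291394.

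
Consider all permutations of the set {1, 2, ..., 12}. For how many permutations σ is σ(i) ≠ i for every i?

176214841

By inclusion-exclusion, !12 = Σ (-1)^k · 12!/k! for k=0..12
= 12! - 12!/1! + 12!/2! - 12!/3! + 12!/4! - 12!/5! + 12!/6! - 12!/7! + 12!/8! - 12!/9! + 12!/10! - 12!/11! + 12!/12!
= 479001600 - 479001600 + 239500800 - 79833600 + 19958400 - 3991680 + 665280 - 95040 + 11880 - 1320 + 132 - 12 + 1
= 176214841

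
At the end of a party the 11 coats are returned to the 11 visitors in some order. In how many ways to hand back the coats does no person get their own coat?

Recurrence: !11 = 11·!10 + (-1)^11.
!11 = 11·1334961 - 1 = 14684570

14684570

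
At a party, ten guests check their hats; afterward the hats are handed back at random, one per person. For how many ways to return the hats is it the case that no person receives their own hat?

Recurrence: !10 = 10·!9 + (-1)^10.
!10 = 10·133496 + 1 = 1334961

1334961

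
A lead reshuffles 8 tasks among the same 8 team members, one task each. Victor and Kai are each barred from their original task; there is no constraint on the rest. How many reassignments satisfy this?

30960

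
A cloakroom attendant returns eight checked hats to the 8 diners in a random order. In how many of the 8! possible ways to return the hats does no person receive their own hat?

14833

Recurrence: !8 = 7·(!7 + !6).
!8 = 7·(1854 + 265) = 7·2119 = 14833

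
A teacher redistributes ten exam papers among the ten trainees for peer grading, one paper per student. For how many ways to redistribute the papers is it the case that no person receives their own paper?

1334961

!10 = 10! · Σ_{k=0}^{10} (-1)^k/k!
= 10! - 10!/1! + 10!/2! - 10!/3! + 10!/4! - 10!/5! + 10!/6! - 10!/7! + 10!/8! - 10!/9! + 10!/10!
= 3628800 - 3628800 + 1814400 - 604800 + 151200 - 30240 + 5040 - 720 + 90 - 10 + 1
= 1334961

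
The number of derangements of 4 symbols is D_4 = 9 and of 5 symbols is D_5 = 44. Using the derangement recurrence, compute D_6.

265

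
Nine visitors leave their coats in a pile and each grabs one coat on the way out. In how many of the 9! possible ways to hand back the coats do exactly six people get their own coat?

Choose which 6 of the 9 are fixed: C(9,6) = 84.
The remaining 3 must be deranged: !3 = 2.
Total: 84 × 2 = 168.

168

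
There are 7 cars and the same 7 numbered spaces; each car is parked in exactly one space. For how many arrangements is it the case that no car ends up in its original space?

By inclusion-exclusion, !7 = Σ (-1)^k · 7!/k! for k=0..7
= 7! - 7!/1! + 7!/2! - 7!/3! + 7!/4! - 7!/5! + 7!/6! - 7!/7!
= 5040 - 5040 + 2520 - 840 + 210 - 42 + 7 - 1
= 1854

1854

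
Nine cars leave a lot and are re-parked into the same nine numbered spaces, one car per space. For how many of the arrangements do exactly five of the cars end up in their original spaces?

1134

Choose which 5 of the 9 are fixed: C(9,5) = 126.
The remaining 4 must be deranged: !4 = 9.
Total: 126 × 9 = 1134.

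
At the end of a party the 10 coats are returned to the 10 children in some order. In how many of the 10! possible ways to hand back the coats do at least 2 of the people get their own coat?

958879

Sum C(10,i)·!(10-i) for i = 2..10:
  i=2: C(10,2)·!8 = 45·14833 = 667485
  i=3: C(10,3)·!7 = 120·1854 = 222480
  i=4: C(10,4)·!6 = 210·265 = 55650
  i=5: C(10,5)·!5 = 252·44 = 11088
  i=6: C(10,6)·!4 = 210·9 = 1890
  i=7: C(10,7)·!3 = 120·2 = 240
  i=8: C(10,8)·!2 = 45·1 = 45
  i=9: C(10,9)·!1 = 10·0 = 0
  i=10: C(10,10)·!0 = 1·1 = 1
Total = 958879.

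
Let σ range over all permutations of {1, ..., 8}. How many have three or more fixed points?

# with exactly i fixed is C(8,i)·!(8-i); sum over i=3..8:
  i=3: C(8,3)·!5 = 56·44 = 2464
  i=4: C(8,4)·!4 = 70·9 = 630
  i=5: C(8,5)·!3 = 56·2 = 112
  i=6: C(8,6)·!2 = 28·1 = 28
  i=7: C(8,7)·!1 = 8·0 = 0
  i=8: C(8,8)·!0 = 1·1 = 1
Total = 3235.

3235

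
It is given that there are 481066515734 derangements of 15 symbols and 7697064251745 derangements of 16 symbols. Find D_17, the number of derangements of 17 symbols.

130850092279664

D_17 = (17-1)·(D_16 + D_15) = 16·(7697064251745 + 481066515734) = 16·8178130767479 = 130850092279664.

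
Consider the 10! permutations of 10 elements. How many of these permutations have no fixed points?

1334961

By inclusion-exclusion, !10 = Σ (-1)^k · 10!/k! for k=0..10
= 10! - 10!/1! + 10!/2! - 10!/3! + 10!/4! - 10!/5! + 10!/6! - 10!/7! + 10!/8! - 10!/9! + 10!/10!
= 3628800 - 3628800 + 1814400 - 604800 + 151200 - 30240 + 5040 - 720 + 90 - 10 + 1
= 1334961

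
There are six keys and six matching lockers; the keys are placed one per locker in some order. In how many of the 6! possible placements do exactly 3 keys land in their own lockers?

40

Pick the 3 fixed positions: C(6,3) = 20 ways.
The remaining 3 must be deranged: !3 = 2.
Total: 20 × 2 = 40.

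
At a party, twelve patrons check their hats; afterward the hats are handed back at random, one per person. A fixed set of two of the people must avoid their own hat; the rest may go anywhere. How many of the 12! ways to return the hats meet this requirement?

Let A_j be the event that the j-th constrained one is fixed. By inclusion-exclusion over the 2 events:
Σ_{j=0}^{2} (-1)^j C(2,j)(12-j)!
= C(2,0)·12! - C(2,1)·11! + C(2,2)·10!
= 479001600 - 79833600 + 3628800
= 402796800

402796800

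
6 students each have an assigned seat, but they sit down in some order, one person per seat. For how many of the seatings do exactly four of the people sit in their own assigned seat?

Choose which 4 of the 6 are fixed: C(6,4) = 15.
The remaining 2 must be deranged: !2 = 1.
Total: 15 × 1 = 15.

15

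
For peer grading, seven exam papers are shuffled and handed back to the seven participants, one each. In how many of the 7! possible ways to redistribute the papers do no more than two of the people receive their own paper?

Sum C(7,i)·!(7-i) for i = 0..2:
  i=0: C(7,0)·!7 = 1·1854 = 1854
  i=1: C(7,1)·!6 = 7·265 = 1855
  i=2: C(7,2)·!5 = 21·44 = 924
Total = 4633.

4633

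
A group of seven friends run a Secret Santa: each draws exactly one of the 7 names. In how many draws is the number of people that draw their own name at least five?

Sum C(7,i)·!(7-i) for i = 5..7:
  i=5: C(7,5)·!2 = 21·1 = 21
  i=6: C(7,6)·!1 = 7·0 = 0
  i=7: C(7,7)·!0 = 1·1 = 1
Total = 22.

22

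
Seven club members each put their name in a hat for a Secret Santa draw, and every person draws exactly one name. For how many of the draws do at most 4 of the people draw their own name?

5018

Sum C(7,i)·!(7-i) for i = 0..4:
  i=0: C(7,0)·!7 = 1·1854 = 1854
  i=1: C(7,1)·!6 = 7·265 = 1855
  i=2: C(7,2)·!5 = 21·44 = 924
  i=3: C(7,3)·!4 = 35·9 = 315
  i=4: C(7,4)·!3 = 35·2 = 70
Total = 5018.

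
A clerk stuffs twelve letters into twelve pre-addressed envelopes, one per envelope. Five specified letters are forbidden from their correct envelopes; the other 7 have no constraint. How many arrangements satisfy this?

Let A_j be the event that the j-th constrained one is fixed. By inclusion-exclusion over the 5 events:
Σ_{j=0}^{5} (-1)^j C(5,j)(12-j)!
= C(5,0)·12! - C(5,1)·11! + C(5,2)·10! - C(5,3)·9! + C(5,4)·8! - C(5,5)·7!
= 479001600 - 199584000 + 36288000 - 3628800 + 201600 - 5040
= 312273360

312273360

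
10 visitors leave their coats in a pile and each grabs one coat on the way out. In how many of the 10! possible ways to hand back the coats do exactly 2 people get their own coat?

667485

Choose which 2 of the 10 are fixed: C(10,2) = 45.
The remaining 8 must be deranged: !8 = 14833.
Total: 45 × 14833 = 667485.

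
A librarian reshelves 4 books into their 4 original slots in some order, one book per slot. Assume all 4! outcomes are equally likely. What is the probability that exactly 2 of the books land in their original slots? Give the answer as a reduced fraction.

1/4

Favorable outcomes: C(4,2)·!2 = 6·1 = 6.
Total outcomes: 4! = 24.
Probability = 6/24 = 1/4.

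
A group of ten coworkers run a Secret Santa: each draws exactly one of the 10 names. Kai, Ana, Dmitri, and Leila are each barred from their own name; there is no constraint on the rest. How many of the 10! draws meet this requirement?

Let A_j be the event that the j-th constrained one is fixed. By inclusion-exclusion over the 4 events:
Σ_{j=0}^{4} (-1)^j C(4,j)(10-j)!
= C(4,0)·10! - C(4,1)·9! + C(4,2)·8! - C(4,3)·7! + C(4,4)·6!
= 3628800 - 1451520 + 241920 - 20160 + 720
= 2399760

2399760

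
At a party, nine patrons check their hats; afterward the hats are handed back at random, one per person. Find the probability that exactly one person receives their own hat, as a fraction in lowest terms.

2119/5760

Favorable outcomes: C(9,1)·!8 = 9·14833 = 133497.
Total outcomes: 9! = 362880.
Probability = 133497/362880 = 2119/5760.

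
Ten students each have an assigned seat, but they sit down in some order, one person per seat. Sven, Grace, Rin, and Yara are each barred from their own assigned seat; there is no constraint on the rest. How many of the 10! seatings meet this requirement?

Let A_j be the event that the j-th constrained one is fixed. By inclusion-exclusion over the 4 events:
Σ_{j=0}^{4} (-1)^j C(4,j)(10-j)!
= C(4,0)·10! - C(4,1)·9! + C(4,2)·8! - C(4,3)·7! + C(4,4)·6!
= 3628800 - 1451520 + 241920 - 20160 + 720
= 2399760

2399760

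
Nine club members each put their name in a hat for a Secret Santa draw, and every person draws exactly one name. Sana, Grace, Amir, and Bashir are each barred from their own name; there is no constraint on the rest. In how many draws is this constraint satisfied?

229080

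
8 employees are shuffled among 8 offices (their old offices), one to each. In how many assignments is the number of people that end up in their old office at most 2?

37085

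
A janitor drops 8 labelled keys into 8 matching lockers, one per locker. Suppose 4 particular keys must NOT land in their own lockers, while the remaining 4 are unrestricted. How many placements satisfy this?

24024

Let A_j be the event that the j-th constrained one is fixed. By inclusion-exclusion over the 4 events:
Σ_{j=0}^{4} (-1)^j C(4,j)(8-j)!
= C(4,0)·8! - C(4,1)·7! + C(4,2)·6! - C(4,3)·5! + C(4,4)·4!
= 40320 - 20160 + 4320 - 480 + 24
= 24024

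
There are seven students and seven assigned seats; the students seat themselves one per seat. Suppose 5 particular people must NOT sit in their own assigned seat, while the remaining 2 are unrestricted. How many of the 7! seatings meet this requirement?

Let A_j be the event that the j-th constrained one is fixed. By inclusion-exclusion over the 5 events:
Σ_{j=0}^{5} (-1)^j C(5,j)(7-j)!
= C(5,0)·7! - C(5,1)·6! + C(5,2)·5! - C(5,3)·4! + C(5,4)·3! - C(5,5)·2!
= 5040 - 3600 + 1200 - 240 + 30 - 2
= 2428

2428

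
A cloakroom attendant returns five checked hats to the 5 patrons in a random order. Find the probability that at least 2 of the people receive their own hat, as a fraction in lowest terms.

Favorable outcomes: Σ_{i≥2} C(5,i)·!(5-i) = 10·2 + 10·1 + 5·0 + 1·1 = 31.
Total outcomes: 5! = 120.
Probability = 31/120 = 31/120.

31/120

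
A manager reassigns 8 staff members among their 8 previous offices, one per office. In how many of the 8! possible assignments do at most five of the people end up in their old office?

40291

# with exactly i fixed is C(8,i)·!(8-i); sum over i=0..5:
  i=0: C(8,0)·!8 = 1·14833 = 14833
  i=1: C(8,1)·!7 = 8·1854 = 14832
  i=2: C(8,2)·!6 = 28·265 = 7420
  i=3: C(8,3)·!5 = 56·44 = 2464
  i=4: C(8,4)·!4 = 70·9 = 630
  i=5: C(8,5)·!3 = 56·2 = 112
Total = 40291.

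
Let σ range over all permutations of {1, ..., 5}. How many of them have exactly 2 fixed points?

20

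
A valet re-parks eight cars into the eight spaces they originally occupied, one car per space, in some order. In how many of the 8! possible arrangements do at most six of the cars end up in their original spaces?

40319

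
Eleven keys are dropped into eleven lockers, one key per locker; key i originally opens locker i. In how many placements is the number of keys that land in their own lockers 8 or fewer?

# with exactly i fixed is C(11,i)·!(11-i); sum over i=0..8:
  i=0: C(11,0)·!11 = 1·14684570 = 14684570
  i=1: C(11,1)·!10 = 11·1334961 = 14684571
  i=2: C(11,2)·!9 = 55·133496 = 7342280
  i=3: C(11,3)·!8 = 165·14833 = 2447445
  i=4: C(11,4)·!7 = 330·1854 = 611820
  i=5: C(11,5)·!6 = 462·265 = 122430
  i=6: C(11,6)·!5 = 462·44 = 20328
  i=7: C(11,7)·!4 = 330·9 = 2970
  i=8: C(11,8)·!3 = 165·2 = 330
Total = 39916744.

39916744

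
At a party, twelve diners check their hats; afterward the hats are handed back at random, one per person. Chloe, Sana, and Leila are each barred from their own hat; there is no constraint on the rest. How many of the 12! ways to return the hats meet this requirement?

Let A_j be the event that the j-th constrained one is fixed. By inclusion-exclusion over the 3 events:
Σ_{j=0}^{3} (-1)^j C(3,j)(12-j)!
= C(3,0)·12! - C(3,1)·11! + C(3,2)·10! - C(3,3)·9!
= 479001600 - 119750400 + 10886400 - 362880
= 369774720

369774720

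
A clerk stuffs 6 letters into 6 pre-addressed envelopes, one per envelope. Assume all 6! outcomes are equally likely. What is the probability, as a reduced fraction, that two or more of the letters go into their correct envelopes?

Favorable outcomes: Σ_{i≥2} C(6,i)·!(6-i) = 15·9 + 20·2 + 15·1 + 6·0 + 1·1 = 191.
Total outcomes: 6! = 720.
Probability = 191/720 = 191/720.

191/720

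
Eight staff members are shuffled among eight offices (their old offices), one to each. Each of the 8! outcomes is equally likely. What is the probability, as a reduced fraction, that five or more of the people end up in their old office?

47/13440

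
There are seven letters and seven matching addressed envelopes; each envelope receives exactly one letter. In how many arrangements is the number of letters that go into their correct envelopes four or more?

# with exactly i fixed is C(7,i)·!(7-i); sum over i=4..7:
  i=4: C(7,4)·!3 = 35·2 = 70
  i=5: C(7,5)·!2 = 21·1 = 21
  i=6: C(7,6)·!1 = 7·0 = 0
  i=7: C(7,7)·!0 = 1·1 = 1
Total = 92.

92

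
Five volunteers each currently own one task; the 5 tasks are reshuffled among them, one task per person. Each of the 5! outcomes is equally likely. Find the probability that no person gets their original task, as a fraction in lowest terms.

Favorable outcomes: !5 = 44.
Total outcomes: 5! = 120.
Probability = 44/120 = 11/30.

11/30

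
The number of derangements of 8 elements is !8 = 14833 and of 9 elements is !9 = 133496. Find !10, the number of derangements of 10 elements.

1334961

!10 = (10-1)·(!9 + !8) = 9·(133496 + 14833) = 9·148329 = 1334961.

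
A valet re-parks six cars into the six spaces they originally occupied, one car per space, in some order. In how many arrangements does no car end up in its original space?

265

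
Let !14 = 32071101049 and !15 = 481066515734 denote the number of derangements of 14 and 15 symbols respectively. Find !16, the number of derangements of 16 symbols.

7697064251745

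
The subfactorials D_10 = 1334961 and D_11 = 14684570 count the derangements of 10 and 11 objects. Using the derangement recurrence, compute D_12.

176214841

D_12 = (12-1)·(D_11 + D_10) = 11·(14684570 + 1334961) = 11·16019531 = 176214841.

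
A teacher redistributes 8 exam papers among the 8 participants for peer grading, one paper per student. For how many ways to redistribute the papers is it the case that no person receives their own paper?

14833

!8 is the nearest integer to 8!/e.
8! = 40320, and 40320/e ≈ 14832.90, so !8 = 14833.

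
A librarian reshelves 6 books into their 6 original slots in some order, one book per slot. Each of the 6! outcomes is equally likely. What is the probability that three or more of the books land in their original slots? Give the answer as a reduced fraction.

7/90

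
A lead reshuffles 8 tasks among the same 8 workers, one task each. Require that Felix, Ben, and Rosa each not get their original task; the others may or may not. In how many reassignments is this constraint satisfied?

27240

Let A_j be the event that the j-th constrained one is fixed. By inclusion-exclusion over the 3 events:
Σ_{j=0}^{3} (-1)^j C(3,j)(8-j)!
= C(3,0)·8! - C(3,1)·7! + C(3,2)·6! - C(3,3)·5!
= 40320 - 15120 + 2160 - 120
= 27240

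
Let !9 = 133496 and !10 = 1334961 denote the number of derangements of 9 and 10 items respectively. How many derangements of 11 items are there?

!11 = (11-1)·(!10 + !9) = 10·(1334961 + 133496) = 10·1468457 = 14684570.

14684570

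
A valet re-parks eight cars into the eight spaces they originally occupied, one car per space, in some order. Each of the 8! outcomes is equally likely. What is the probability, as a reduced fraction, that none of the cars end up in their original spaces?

Favorable outcomes: !8 = 14833.
Total outcomes: 8! = 40320.
Probability = 14833/40320 = 2119/5760.

2119/5760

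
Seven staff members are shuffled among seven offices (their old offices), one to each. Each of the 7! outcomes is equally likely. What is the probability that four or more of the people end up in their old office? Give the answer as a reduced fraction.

Favorable outcomes: Σ_{i≥4} C(7,i)·!(7-i) = 35·2 + 21·1 + 7·0 + 1·1 = 92.
Total outcomes: 7! = 5040.
Probability = 92/5040 = 23/1260.

23/1260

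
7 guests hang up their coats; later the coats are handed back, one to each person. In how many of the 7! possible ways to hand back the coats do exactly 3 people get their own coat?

Choose which 3 of the 7 are fixed: C(7,3) = 35.
The remaining 4 must be deranged: !4 = 9.
Total: 35 × 9 = 315.

315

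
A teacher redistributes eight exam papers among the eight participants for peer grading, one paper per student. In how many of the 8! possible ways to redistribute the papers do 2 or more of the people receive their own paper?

10655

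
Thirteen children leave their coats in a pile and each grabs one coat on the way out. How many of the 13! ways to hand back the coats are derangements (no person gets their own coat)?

2290792932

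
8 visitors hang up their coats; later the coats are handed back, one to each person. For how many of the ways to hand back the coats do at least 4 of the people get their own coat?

# with exactly i fixed is C(8,i)·!(8-i); sum over i=4..8:
  i=4: C(8,4)·!4 = 70·9 = 630
  i=5: C(8,5)·!3 = 56·2 = 112
  i=6: C(8,6)·!2 = 28·1 = 28
  i=7: C(8,7)·!1 = 8·0 = 0
  i=8: C(8,8)·!0 = 1·1 = 1
Total = 771.

771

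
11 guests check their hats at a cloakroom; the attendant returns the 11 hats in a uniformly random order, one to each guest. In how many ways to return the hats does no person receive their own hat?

14684570

!11 is the nearest integer to 11!/e.
11! = 39916800, and 39916800/e ≈ 14684570.08, so !11 = 14684570.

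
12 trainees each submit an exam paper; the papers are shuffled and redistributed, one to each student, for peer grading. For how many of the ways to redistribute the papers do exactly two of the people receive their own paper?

Choose which 2 of the 12 are fixed: C(12,2) = 66.
The other 10 form a derangement: !10 = 1334961.
Total: 66 × 1334961 = 88107426.

88107426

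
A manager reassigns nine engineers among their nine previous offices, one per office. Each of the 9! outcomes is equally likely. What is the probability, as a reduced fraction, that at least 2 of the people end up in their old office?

Favorable outcomes: Σ_{i≥2} C(9,i)·!(9-i) = 36·1854 + 84·265 + 126·44 + 126·9 + 84·2 + 36·1 + 9·0 + 1·1 = 95887.
Total outcomes: 9! = 362880.
Probability = 95887/362880 = 95887/362880.

95887/362880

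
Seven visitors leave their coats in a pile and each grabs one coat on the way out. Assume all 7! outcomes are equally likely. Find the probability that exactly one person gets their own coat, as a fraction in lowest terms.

53/144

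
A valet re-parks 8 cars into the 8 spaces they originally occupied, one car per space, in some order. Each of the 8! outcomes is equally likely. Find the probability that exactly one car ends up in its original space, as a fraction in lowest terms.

Favorable outcomes: C(8,1)·!7 = 8·1854 = 14832.
Total outcomes: 8! = 40320.
Probability = 14832/40320 = 103/280.

103/280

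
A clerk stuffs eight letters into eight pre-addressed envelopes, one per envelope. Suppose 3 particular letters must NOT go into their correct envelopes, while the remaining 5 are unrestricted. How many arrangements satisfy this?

27240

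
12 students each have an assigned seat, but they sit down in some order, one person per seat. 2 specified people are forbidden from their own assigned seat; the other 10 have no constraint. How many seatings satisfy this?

402796800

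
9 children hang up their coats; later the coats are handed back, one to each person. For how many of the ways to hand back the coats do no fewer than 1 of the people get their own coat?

229384

Sum C(9,i)·!(9-i) for i = 1..9:
  i=1: C(9,1)·!8 = 9·14833 = 133497
  i=2: C(9,2)·!7 = 36·1854 = 66744
  i=3: C(9,3)·!6 = 84·265 = 22260
  i=4: C(9,4)·!5 = 126·44 = 5544
  i=5: C(9,5)·!4 = 126·9 = 1134
  i=6: C(9,6)·!3 = 84·2 = 168
  i=7: C(9,7)·!2 = 36·1 = 36
  i=8: C(9,8)·!1 = 9·0 = 0
  i=9: C(9,9)·!0 = 1·1 = 1
Total = 229384.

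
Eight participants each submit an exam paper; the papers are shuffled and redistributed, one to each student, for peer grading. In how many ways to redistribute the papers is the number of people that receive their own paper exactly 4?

630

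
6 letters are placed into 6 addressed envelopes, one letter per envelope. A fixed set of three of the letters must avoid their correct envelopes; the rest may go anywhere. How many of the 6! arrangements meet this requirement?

426

Let A_j be the event that the j-th constrained one is fixed. By inclusion-exclusion over the 3 events:
Σ_{j=0}^{3} (-1)^j C(3,j)(6-j)!
= C(3,0)·6! - C(3,1)·5! + C(3,2)·4! - C(3,3)·3!
= 720 - 360 + 72 - 6
= 426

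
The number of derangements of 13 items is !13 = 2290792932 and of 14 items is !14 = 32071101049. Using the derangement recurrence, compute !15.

481066515734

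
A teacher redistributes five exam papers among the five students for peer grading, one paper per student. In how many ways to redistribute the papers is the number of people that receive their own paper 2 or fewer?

109

# with exactly i fixed is C(5,i)·!(5-i); sum over i=0..2:
  i=0: C(5,0)·!5 = 1·44 = 44
  i=1: C(5,1)·!4 = 5·9 = 45
  i=2: C(5,2)·!3 = 10·2 = 20
Total = 109.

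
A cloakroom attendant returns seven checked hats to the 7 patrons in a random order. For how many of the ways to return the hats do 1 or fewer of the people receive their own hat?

Sum C(7,i)·!(7-i) for i = 0..1:
  i=0: C(7,0)·!7 = 1·1854 = 1854
  i=1: C(7,1)·!6 = 7·265 = 1855
Total = 3709.

3709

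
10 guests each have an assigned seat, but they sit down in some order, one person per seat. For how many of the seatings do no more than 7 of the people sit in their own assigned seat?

3628754

Sum C(10,i)·!(10-i) for i = 0..7:
  i=0: C(10,0)·!10 = 1·1334961 = 1334961
  i=1: C(10,1)·!9 = 10·133496 = 1334960
  i=2: C(10,2)·!8 = 45·14833 = 667485
  i=3: C(10,3)·!7 = 120·1854 = 222480
  i=4: C(10,4)·!6 = 210·265 = 55650
  i=5: C(10,5)·!5 = 252·44 = 11088
  i=6: C(10,6)·!4 = 210·9 = 1890
  i=7: C(10,7)·!3 = 120·2 = 240
Total = 3628754.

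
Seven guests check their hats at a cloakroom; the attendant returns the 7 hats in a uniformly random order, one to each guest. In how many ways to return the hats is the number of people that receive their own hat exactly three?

315

Pick the 3 fixed positions: C(7,3) = 35 ways.
The other 4 form a derangement: !4 = 9.
Total: 35 × 9 = 315.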